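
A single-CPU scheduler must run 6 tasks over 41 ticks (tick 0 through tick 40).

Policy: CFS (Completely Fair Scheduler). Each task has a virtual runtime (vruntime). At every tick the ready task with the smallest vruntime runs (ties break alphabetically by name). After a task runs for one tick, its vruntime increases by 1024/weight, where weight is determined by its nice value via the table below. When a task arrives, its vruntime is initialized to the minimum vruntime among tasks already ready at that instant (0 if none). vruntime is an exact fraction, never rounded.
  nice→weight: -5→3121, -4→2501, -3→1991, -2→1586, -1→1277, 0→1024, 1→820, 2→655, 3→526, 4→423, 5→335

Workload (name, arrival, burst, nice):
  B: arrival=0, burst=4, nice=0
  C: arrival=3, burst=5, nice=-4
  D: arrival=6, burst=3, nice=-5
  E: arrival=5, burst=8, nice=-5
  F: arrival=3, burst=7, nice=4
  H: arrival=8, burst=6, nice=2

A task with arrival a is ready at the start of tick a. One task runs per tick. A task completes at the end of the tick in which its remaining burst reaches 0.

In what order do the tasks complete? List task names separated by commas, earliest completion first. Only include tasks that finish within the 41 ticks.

t=0: vr[B=0] → run B
t=1: vr[B=1] → run B
t=2: vr[B=2] → run B
t=3: vr[B=3 C=3 F=3] → run B
t=4: vr[C=3 F=3] → run C
t=5: vr[C=8527/2501 E=3 F=3] → run E
t=6: vr[C=8527/2501 D=3 E=10387/3121 F=3] → run D
t=7: vr[C=8527/2501 D=10387/3121 E=10387/3121 F=3] → run F
t=8: vr[C=8527/2501 D=10387/3121 E=10387/3121 F=2293/423 H=10387/3121] → run D
t=9: vr[C=8527/2501 D=11411/3121 E=10387/3121 F=2293/423 H=10387/3121] → run E
t=10: vr[C=8527/2501 D=11411/3121 E=11411/3121 F=2293/423 H=10387/3121] → run H
t=11: vr[C=8527/2501 D=11411/3121 E=11411/3121 F=2293/423 H=9999389/2044255] → run C
t=12: vr[C=9551/2501 D=11411/3121 E=11411/3121 F=2293/423 H=9999389/2044255] → run D
t=13: vr[C=9551/2501 E=11411/3121 F=2293/423 H=9999389/2044255] → run E
t=14: vr[C=9551/2501 E=12435/3121 F=2293/423 H=9999389/2044255] → run C
t=15: vr[C=10575/2501 E=12435/3121 F=2293/423 H=9999389/2044255] → run E
t=16: vr[C=10575/2501 E=13459/3121 F=2293/423 H=9999389/2044255] → run C
t=17: vr[C=11599/2501 E=13459/3121 F=2293/423 H=9999389/2044255] → run E
t=18: vr[C=11599/2501 E=14483/3121 F=2293/423 H=9999389/2044255] → run C
t=19: vr[E=14483/3121 F=2293/423 H=9999389/2044255] → run E
t=20: vr[E=15507/3121 F=2293/423 H=9999389/2044255] → run H
t=21: vr[E=15507/3121 F=2293/423 H=13195293/2044255] → run E
t=22: vr[E=16531/3121 F=2293/423 H=13195293/2044255] → run E
t=23: vr[F=2293/423 H=13195293/2044255] → run F
t=24: vr[F=3317/423 H=13195293/2044255] → run H
t=25: vr[F=3317/423 H=16391197/2044255] → run F
t=26: vr[F=1447/141 H=16391197/2044255] → run H
t=27: vr[F=1447/141 H=19587101/2044255] → run H
t=28: vr[F=1447/141 H=4556601/408851] → run F
t=29: vr[F=5365/423 H=4556601/408851] → run H
t=30: vr[F=5365/423] → run F
t=31: vr[F=6389/423] → run F
t=32: vr[F=2471/141] → run F
t=33: (idle)
t=34: (idle)
t=35: (idle)
t=36: (idle)
t=37: (idle)
t=38: (idle)
t=39: (idle)
t=40: (idle)

completion order = B, D, C, E, H, F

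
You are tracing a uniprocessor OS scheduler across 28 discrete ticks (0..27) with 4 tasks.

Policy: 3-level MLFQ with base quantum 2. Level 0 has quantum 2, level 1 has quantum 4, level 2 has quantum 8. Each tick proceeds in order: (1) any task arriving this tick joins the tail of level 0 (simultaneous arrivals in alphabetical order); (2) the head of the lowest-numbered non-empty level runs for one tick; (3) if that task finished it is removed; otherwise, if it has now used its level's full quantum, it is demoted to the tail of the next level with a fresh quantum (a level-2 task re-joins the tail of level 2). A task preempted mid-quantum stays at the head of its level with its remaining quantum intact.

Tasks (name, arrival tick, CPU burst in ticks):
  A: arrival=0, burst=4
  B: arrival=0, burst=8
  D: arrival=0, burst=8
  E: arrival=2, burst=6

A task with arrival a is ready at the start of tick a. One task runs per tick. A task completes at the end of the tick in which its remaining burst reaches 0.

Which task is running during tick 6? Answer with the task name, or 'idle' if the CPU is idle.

t=0: L0/L1/L2 = ABD/-/- → run A
t=1: L0/L1/L2 = ABD/-/- → run A
t=2: L0/L1/L2 = BDE/A/- → run B
t=3: L0/L1/L2 = BDE/A/- → run B
t=4: L0/L1/L2 = DE/AB/- → run D
t=5: L0/L1/L2 = DE/AB/- → run D
t=6: L0/L1/L2 = E/ABD/- → run E
t=7: L0/L1/L2 = E/ABD/- → run E
t=8: L0/L1/L2 = -/ABDE/- → run A
t=9: L0/L1/L2 = -/ABDE/- → run A
t=10: L0/L1/L2 = -/BDE/- → run B
t=11: L0/L1/L2 = -/BDE/- → run B
t=12: L0/L1/L2 = -/BDE/- → run B
t=13: L0/L1/L2 = -/BDE/- → run B
t=14: L0/L1/L2 = -/DE/B → run D
t=15: L0/L1/L2 = -/DE/B → run D
t=16: L0/L1/L2 = -/DE/B → run D
t=17: L0/L1/L2 = -/DE/B → run D
t=18: L0/L1/L2 = -/E/BD → run E
t=19: L0/L1/L2 = -/E/BD → run E
t=20: L0/L1/L2 = -/E/BD → run E
t=21: L0/L1/L2 = -/E/BD → run E
t=22: L0/L1/L2 = -/-/BD → run B
t=23: L0/L1/L2 = -/-/BD → run B
t=24: L0/L1/L2 = -/-/D → run D
t=25: L0/L1/L2 = -/-/D → run D
t=26: (idle)
t=27: (idle)

running at tick 6 = E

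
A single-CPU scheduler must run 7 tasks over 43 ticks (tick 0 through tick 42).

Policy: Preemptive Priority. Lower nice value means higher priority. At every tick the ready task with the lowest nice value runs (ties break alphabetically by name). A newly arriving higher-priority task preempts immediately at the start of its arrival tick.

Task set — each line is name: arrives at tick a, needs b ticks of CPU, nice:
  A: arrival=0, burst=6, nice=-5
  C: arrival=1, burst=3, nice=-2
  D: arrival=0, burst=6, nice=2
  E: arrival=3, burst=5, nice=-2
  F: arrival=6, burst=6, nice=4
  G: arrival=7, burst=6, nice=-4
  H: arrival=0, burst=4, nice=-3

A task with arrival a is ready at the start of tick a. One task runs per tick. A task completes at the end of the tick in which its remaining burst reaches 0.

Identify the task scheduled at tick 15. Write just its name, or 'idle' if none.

t=0: ready={A,D,H} → run A
t=1: ready={A,C,D,H} → run A
t=2: ready={A,C,D,H} → run A
t=3: ready={A,C,D,E,H} → run A
t=4: ready={A,C,D,E,H} → run A
t=5: ready={A,C,D,E,H} → run A
t=6: ready={C,D,E,F,H} → run H
t=7: ready={C,D,E,F,G,H} → run G
t=8: ready={C,D,E,F,G,H} → run G
t=9: ready={C,D,E,F,G,H} → run G
t=10: ready={C,D,E,F,G,H} → run G
t=11: ready={C,D,E,F,G,H} → run G
t=12: ready={C,D,E,F,G,H} → run G
t=13: ready={C,D,E,F,H} → run H
t=14: ready={C,D,E,F,H} → run H
t=15: ready={C,D,E,F,H} → run H
t=16: ready={C,D,E,F} → run C
t=17: ready={C,D,E,F} → run C
t=18: ready={C,D,E,F} → run C
t=19: ready={D,E,F} → run E
t=20: ready={D,E,F} → run E
t=21: ready={D,E,F} → run E
t=22: ready={D,E,F} → run E
t=23: ready={D,E,F} → run E
t=24: ready={D,F} → run D
t=25: ready={D,F} → run D
t=26: ready={D,F} → run D
t=27: ready={D,F} → run D
t=28: ready={D,F} → run D
t=29: ready={D,F} → run D
t=30: ready={F} → run F
t=31: ready={F} → run F
t=32: ready={F} → run F
t=33: ready={F} → run F
t=34: ready={F} → run F
t=35: ready={F} → run F
t=36: (idle)
t=37: (idle)
t=38: (idle)
t=39: (idle)
t=40: (idle)
t=41: (idle)
t=42: (idle)

running at tick 15 = H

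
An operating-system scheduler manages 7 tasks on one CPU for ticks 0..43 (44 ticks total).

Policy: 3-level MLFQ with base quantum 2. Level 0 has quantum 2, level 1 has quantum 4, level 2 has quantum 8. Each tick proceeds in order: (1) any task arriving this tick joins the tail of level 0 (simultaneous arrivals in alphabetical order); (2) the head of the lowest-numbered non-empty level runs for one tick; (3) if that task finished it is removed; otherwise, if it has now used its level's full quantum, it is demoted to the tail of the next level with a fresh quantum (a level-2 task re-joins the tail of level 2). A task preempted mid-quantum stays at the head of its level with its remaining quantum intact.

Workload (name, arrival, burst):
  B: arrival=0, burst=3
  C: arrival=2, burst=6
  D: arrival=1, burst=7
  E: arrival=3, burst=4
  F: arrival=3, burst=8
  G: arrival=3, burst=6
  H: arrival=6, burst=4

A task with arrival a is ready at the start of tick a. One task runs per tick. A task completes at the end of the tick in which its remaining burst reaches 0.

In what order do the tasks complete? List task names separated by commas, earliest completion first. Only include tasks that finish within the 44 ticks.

completion order = B, C, E, G, H, D, F

t=0: L0/L1/L2 = B/-/- → run B
t=1: L0/L1/L2 = BD/-/- → run B
t=2: L0/L1/L2 = DC/B/- → run D
t=3: L0/L1/L2 = DCEFG/B/- → run D
t=4: L0/L1/L2 = CEFG/BD/- → run C
t=5: L0/L1/L2 = CEFG/BD/- → run C
t=6: L0/L1/L2 = EFGH/BDC/- → run E
t=7: L0/L1/L2 = EFGH/BDC/- → run E
t=8: L0/L1/L2 = FGH/BDCE/- → run F
t=9: L0/L1/L2 = FGH/BDCE/- → run F
t=10: L0/L1/L2 = GH/BDCEF/- → run G
t=11: L0/L1/L2 = GH/BDCEF/- → run G
t=12: L0/L1/L2 = H/BDCEFG/- → run H
t=13: L0/L1/L2 = H/BDCEFG/- → run H
t=14: L0/L1/L2 = -/BDCEFGH/- → run B
t=15: L0/L1/L2 = -/DCEFGH/- → run D
t=16: L0/L1/L2 = -/DCEFGH/- → run D
t=17: L0/L1/L2 = -/DCEFGH/- → run D
t=18: L0/L1/L2 = -/DCEFGH/- → run D
t=19: L0/L1/L2 = -/CEFGH/D → run C
t=20: L0/L1/L2 = -/CEFGH/D → run C
t=21: L0/L1/L2 = -/CEFGH/D → run C
t=22: L0/L1/L2 = -/CEFGH/D → run C
t=23: L0/L1/L2 = -/EFGH/D → run E
t=24: L0/L1/L2 = -/EFGH/D → run E
t=25: L0/L1/L2 = -/FGH/D → run F
t=26: L0/L1/L2 = -/FGH/D → run F
t=27: L0/L1/L2 = -/FGH/D → run F
t=28: L0/L1/L2 = -/FGH/D → run F
t=29: L0/L1/L2 = -/GH/DF → run G
t=30: L0/L1/L2 = -/GH/DF → run G
t=31: L0/L1/L2 = -/GH/DF → run G
t=32: L0/L1/L2 = -/GH/DF → run G
t=33: L0/L1/L2 = -/H/DF → run H
t=34: L0/L1/L2 = -/H/DF → run H
t=35: L0/L1/L2 = -/-/DF → run D
t=36: L0/L1/L2 = -/-/F → run F
t=37: L0/L1/L2 = -/-/F → run F
t=38: (idle)
t=39: (idle)
t=40: (idle)
t=41: (idle)
t=42: (idle)
t=43: (idle)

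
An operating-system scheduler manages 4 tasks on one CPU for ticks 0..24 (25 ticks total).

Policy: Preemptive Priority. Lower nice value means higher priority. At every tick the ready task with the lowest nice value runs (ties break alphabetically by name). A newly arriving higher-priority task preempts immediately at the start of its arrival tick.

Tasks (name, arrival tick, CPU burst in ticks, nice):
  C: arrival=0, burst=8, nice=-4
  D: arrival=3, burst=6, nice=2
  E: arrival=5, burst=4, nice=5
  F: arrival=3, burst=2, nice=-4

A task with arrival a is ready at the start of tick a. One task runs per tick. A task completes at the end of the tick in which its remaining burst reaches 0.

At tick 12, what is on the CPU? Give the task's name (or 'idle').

t=0: ready={C} → run C
t=1: ready={C} → run C
t=2: ready={C} → run C
t=3: ready={C,D,F} → run C
t=4: ready={C,D,F} → run C
t=5: ready={C,D,E,F} → run C
t=6: ready={C,D,E,F} → run C
t=7: ready={C,D,E,F} → run C
t=8: ready={D,E,F} → run F
t=9: ready={D,E,F} → run F
t=10: ready={D,E} → run D
t=11: ready={D,E} → run D
t=12: ready={D,E} → run D
t=13: ready={D,E} → run D
t=14: ready={D,E} → run D
t=15: ready={D,E} → run D
t=16: ready={E} → run E
t=17: ready={E} → run E
t=18: ready={E} → run E
t=19: ready={E} → run E
t=20: (idle)
t=21: (idle)
t=22: (idle)
t=23: (idle)
t=24: (idle)

running at tick 12 = D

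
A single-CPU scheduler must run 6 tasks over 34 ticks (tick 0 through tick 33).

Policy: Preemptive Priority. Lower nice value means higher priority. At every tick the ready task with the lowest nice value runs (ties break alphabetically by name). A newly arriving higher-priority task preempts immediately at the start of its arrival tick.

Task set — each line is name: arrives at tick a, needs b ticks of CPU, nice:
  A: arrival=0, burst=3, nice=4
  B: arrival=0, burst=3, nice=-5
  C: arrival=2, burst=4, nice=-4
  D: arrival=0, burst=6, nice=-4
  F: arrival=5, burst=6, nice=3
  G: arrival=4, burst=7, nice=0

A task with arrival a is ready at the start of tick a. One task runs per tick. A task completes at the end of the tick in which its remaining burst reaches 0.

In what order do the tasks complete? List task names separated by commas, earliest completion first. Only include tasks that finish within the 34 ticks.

completion order = B, C, D, G, F, A

t=0: ready={A,B,D} → run B
t=1: ready={A,B,D} → run B
t=2: ready={A,B,C,D} → run B
t=3: ready={A,C,D} → run C
t=4: ready={A,C,D,G} → run C
t=5: ready={A,C,D,F,G} → run C
t=6: ready={A,C,D,F,G} → run C
t=7: ready={A,D,F,G} → run D
t=8: ready={A,D,F,G} → run D
t=9: ready={A,D,F,G} → run D
t=10: ready={A,D,F,G} → run D
t=11: ready={A,D,F,G} → run D
t=12: ready={A,D,F,G} → run D
t=13: ready={A,F,G} → run G
t=14: ready={A,F,G} → run G
t=15: ready={A,F,G} → run G
t=16: ready={A,F,G} → run G
t=17: ready={A,F,G} → run G
t=18: ready={A,F,G} → run G
t=19: ready={A,F,G} → run G
t=20: ready={A,F} → run F
t=21: ready={A,F} → run F
t=22: ready={A,F} → run F
t=23: ready={A,F} → run F
t=24: ready={A,F} → run F
t=25: ready={A,F} → run F
t=26: ready={A} → run A
t=27: ready={A} → run A
t=28: ready={A} → run A
t=29: (idle)
t=30: (idle)
t=31: (idle)
t=32: (idle)
t=33: (idle)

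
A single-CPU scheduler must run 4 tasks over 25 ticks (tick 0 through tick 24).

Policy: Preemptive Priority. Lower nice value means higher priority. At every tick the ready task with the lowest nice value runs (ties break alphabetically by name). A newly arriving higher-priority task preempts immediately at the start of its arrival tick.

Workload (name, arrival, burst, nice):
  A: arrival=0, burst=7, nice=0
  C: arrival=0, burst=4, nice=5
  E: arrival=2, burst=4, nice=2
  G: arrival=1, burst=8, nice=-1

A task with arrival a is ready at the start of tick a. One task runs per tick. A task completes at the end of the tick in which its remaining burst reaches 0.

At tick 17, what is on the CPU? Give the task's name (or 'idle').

t=0: ready={A,C} → run A
t=1: ready={A,C,G} → run G
t=2: ready={A,C,E,G} → run G
t=3: ready={A,C,E,G} → run G
t=4: ready={A,C,E,G} → run G
t=5: ready={A,C,E,G} → run G
t=6: ready={A,C,E,G} → run G
t=7: ready={A,C,E,G} → run G
t=8: ready={A,C,E,G} → run G
t=9: ready={A,C,E} → run A
t=10: ready={A,C,E} → run A
t=11: ready={A,C,E} → run A
t=12: ready={A,C,E} → run A
t=13: ready={A,C,E} → run A
t=14: ready={A,C,E} → run A
t=15: ready={C,E} → run E
t=16: ready={C,E} → run E
t=17: ready={C,E} → run E
t=18: ready={C,E} → run E
t=19: ready={C} → run C
t=20: ready={C} → run C
t=21: ready={C} → run C
t=22: ready={C} → run C
t=23: (idle)
t=24: (idle)

running at tick 17 = E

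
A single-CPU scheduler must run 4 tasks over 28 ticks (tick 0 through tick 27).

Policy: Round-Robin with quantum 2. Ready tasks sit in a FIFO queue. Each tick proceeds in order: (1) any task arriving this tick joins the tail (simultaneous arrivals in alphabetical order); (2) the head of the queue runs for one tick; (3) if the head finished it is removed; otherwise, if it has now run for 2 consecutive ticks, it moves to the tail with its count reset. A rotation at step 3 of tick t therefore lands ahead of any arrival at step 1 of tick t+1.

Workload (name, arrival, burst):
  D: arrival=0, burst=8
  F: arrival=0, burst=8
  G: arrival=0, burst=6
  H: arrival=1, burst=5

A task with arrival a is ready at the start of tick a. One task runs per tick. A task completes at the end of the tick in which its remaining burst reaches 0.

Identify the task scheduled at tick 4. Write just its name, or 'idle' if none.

t=0: queue=[D,F,G] q_used=0 → run D
t=1: queue=[D,F,G,H] q_used=1 → run D
t=2: queue=[F,G,H,D] q_used=0 → run F
t=3: queue=[F,G,H,D] q_used=1 → run F
t=4: queue=[G,H,D,F] q_used=0 → run G
t=5: queue=[G,H,D,F] q_used=1 → run G
t=6: queue=[H,D,F,G] q_used=0 → run H
t=7: queue=[H,D,F,G] q_used=1 → run H
t=8: queue=[D,F,G,H] q_used=0 → run D
t=9: queue=[D,F,G,H] q_used=1 → run D
t=10: queue=[F,G,H,D] q_used=0 → run F
t=11: queue=[F,G,H,D] q_used=1 → run F
t=12: queue=[G,H,D,F] q_used=0 → run G
t=13: queue=[G,H,D,F] q_used=1 → run G
t=14: queue=[H,D,F,G] q_used=0 → run H
t=15: queue=[H,D,F,G] q_used=1 → run H
t=16: queue=[D,F,G,H] q_used=0 → run D
t=17: queue=[D,F,G,H] q_used=1 → run D
t=18: queue=[F,G,H,D] q_used=0 → run F
t=19: queue=[F,G,H,D] q_used=1 → run F
t=20: queue=[G,H,D,F] q_used=0 → run G
t=21: queue=[G,H,D,F] q_used=1 → run G
t=22: queue=[H,D,F] q_used=0 → run H
t=23: queue=[D,F] q_used=0 → run D
t=24: queue=[D,F] q_used=1 → run D
t=25: queue=[F] q_used=0 → run F
t=26: queue=[F] q_used=1 → run F
t=27: (idle)

running at tick 4 = G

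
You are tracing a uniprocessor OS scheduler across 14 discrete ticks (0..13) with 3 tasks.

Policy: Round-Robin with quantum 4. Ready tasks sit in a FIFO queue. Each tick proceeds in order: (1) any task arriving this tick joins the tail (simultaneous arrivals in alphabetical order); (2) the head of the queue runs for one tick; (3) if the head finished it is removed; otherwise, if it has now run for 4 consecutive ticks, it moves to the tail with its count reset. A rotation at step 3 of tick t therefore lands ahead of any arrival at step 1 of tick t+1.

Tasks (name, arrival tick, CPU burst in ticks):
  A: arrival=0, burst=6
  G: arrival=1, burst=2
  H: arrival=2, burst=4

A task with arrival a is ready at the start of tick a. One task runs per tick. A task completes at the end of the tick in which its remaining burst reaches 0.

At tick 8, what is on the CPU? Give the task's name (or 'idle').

t=0: queue=[A] q_used=0 → run A
t=1: queue=[A,G] q_used=1 → run A
t=2: queue=[A,G,H] q_used=2 → run A
t=3: queue=[A,G,H] q_used=3 → run A
t=4: queue=[G,H,A] q_used=0 → run G
t=5: queue=[G,H,A] q_used=1 → run G
t=6: queue=[H,A] q_used=0 → run H
t=7: queue=[H,A] q_used=1 → run H
t=8: queue=[H,A] q_used=2 → run H
t=9: queue=[H,A] q_used=3 → run H
t=10: queue=[A] q_used=0 → run A
t=11: queue=[A] q_used=1 → run A
t=12: (idle)
t=13: (idle)

running at tick 8 = H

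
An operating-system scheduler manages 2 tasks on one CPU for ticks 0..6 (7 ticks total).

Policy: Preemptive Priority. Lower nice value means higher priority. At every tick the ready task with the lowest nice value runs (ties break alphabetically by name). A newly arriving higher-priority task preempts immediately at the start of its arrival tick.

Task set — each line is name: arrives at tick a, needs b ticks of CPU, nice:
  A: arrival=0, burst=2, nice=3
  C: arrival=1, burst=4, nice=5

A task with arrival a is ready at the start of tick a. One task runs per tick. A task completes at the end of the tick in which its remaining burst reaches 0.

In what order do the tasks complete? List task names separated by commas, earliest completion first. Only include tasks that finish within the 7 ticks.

completion order = A, C

t=0: ready={A} → run A
t=1: ready={A,C} → run A
t=2: ready={C} → run C
t=3: ready={C} → run C
t=4: ready={C} → run C
t=5: ready={C} → run C
t=6: (idle)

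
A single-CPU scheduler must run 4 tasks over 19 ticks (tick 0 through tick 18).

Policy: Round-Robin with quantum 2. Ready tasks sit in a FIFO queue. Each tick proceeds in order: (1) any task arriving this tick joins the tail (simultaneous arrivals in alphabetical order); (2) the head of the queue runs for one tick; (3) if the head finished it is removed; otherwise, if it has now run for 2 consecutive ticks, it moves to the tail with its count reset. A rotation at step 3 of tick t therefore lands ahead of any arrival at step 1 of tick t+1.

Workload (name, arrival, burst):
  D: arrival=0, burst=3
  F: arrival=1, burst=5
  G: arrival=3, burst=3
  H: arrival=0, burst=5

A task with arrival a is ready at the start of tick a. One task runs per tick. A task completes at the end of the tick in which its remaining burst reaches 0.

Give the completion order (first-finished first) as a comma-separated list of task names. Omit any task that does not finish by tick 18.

completion order = D, G, H, F

t=0: queue=[D,H] q_used=0 → run D
t=1: queue=[D,H,F] q_used=1 → run D
t=2: queue=[H,F,D] q_used=0 → run H
t=3: queue=[H,F,D,G] q_used=1 → run H
t=4: queue=[F,D,G,H] q_used=0 → run F
t=5: queue=[F,D,G,H] q_used=1 → run F
t=6: queue=[D,G,H,F] q_used=0 → run D
t=7: queue=[G,H,F] q_used=0 → run G
t=8: queue=[G,H,F] q_used=1 → run G
t=9: queue=[H,F,G] q_used=0 → run H
t=10: queue=[H,F,G] q_used=1 → run H
t=11: queue=[F,G,H] q_used=0 → run F
t=12: queue=[F,G,H] q_used=1 → run F
t=13: queue=[G,H,F] q_used=0 → run G
t=14: queue=[H,F] q_used=0 → run H
t=15: queue=[F] q_used=0 → run F
t=16: (idle)
t=17: (idle)
t=18: (idle)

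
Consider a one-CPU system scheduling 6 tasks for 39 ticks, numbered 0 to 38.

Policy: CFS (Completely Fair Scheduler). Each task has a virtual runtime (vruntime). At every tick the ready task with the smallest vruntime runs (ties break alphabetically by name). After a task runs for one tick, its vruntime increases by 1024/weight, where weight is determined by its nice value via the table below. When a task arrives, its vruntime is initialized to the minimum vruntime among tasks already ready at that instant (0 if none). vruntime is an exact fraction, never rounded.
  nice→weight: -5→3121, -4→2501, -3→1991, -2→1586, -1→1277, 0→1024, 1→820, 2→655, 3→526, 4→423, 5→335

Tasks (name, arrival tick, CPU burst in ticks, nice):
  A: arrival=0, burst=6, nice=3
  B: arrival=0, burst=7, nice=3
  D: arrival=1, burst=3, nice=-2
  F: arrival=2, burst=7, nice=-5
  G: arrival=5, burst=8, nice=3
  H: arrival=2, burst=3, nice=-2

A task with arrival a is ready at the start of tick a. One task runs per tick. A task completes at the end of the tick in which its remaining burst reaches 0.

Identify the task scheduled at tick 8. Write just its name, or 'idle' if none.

t=0: vr[A=0 B=0] → run A
t=1: vr[A=512/263 B=0 D=0] → run B
t=2: vr[A=512/263 B=512/263 D=0 F=0 H=0] → run D
t=3: vr[A=512/263 B=512/263 D=512/793 F=0 H=0] → run F
t=4: vr[A=512/263 B=512/263 D=512/793 F=1024/3121 H=0] → run H
t=5: vr[A=512/263 B=512/263 D=512/793 F=1024/3121 G=1024/3121 H=512/793] → run F
t=6: vr[A=512/263 B=512/263 D=512/793 F=2048/3121 G=1024/3121 H=512/793] → run G
t=7: vr[A=512/263 B=512/263 D=512/793 F=2048/3121 G=1867264/820823 H=512/793] → run D
t=8: vr[A=512/263 B=512/263 D=1024/793 F=2048/3121 G=1867264/820823 H=512/793] → run H
t=9: vr[A=512/263 B=512/263 D=1024/793 F=2048/3121 G=1867264/820823 H=1024/793] → run F
t=10: vr[A=512/263 B=512/263 D=1024/793 F=3072/3121 G=1867264/820823 H=1024/793] → run F
t=11: vr[A=512/263 B=512/263 D=1024/793 F=4096/3121 G=1867264/820823 H=1024/793] → run D
t=12: vr[A=512/263 B=512/263 F=4096/3121 G=1867264/820823 H=1024/793] → run H
t=13: vr[A=512/263 B=512/263 F=4096/3121 G=1867264/820823] → run F
t=14: vr[A=512/263 B=512/263 F=5120/3121 G=1867264/820823] → run F
t=15: vr[A=512/263 B=512/263 F=6144/3121 G=1867264/820823] → run A
t=16: vr[A=1024/263 B=512/263 F=6144/3121 G=1867264/820823] → run B
t=17: vr[A=1024/263 B=1024/263 F=6144/3121 G=1867264/820823] → run F
t=18: vr[A=1024/263 B=1024/263 G=1867264/820823] → run G
t=19: vr[A=1024/263 B=1024/263 G=3465216/820823] → run A
t=20: vr[A=1536/263 B=1024/263 G=3465216/820823] → run B
t=21: vr[A=1536/263 B=1536/263 G=3465216/820823] → run G
t=22: vr[A=1536/263 B=1536/263 G=5063168/820823] → run A
t=23: vr[A=2048/263 B=1536/263 G=5063168/820823] → run B
t=24: vr[A=2048/263 B=2048/263 G=5063168/820823] → run G
t=25: vr[A=2048/263 B=2048/263 G=6661120/820823] → run A
t=26: vr[A=2560/263 B=2048/263 G=6661120/820823] → run B
t=27: vr[A=2560/263 B=2560/263 G=6661120/820823] → run G
t=28: vr[A=2560/263 B=2560/263 G=8259072/820823] → run A
t=29: vr[B=2560/263 G=8259072/820823] → run B
t=30: vr[B=3072/263 G=8259072/820823] → run G
t=31: vr[B=3072/263 G=9857024/820823] → run B
t=32: vr[G=9857024/820823] → run G
t=33: vr[G=11454976/820823] → run G
t=34: (idle)
t=35: (idle)
t=36: (idle)
t=37: (idle)
t=38: (idle)

running at tick 8 = H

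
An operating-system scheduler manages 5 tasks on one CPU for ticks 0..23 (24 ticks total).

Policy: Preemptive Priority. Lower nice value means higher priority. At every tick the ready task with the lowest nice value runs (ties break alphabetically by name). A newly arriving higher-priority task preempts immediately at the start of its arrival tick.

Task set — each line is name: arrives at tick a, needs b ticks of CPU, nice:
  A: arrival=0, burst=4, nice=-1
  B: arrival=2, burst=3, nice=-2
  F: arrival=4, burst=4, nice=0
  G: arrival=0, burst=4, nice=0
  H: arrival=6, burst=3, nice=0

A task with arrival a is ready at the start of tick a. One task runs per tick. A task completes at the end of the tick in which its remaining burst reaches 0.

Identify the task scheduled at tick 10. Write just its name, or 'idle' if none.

running at tick 10 = F

t=0: ready={A,G} → run A
t=1: ready={A,G} → run A
t=2: ready={A,B,G} → run B
t=3: ready={A,B,G} → run B
t=4: ready={A,B,F,G} → run B
t=5: ready={A,F,G} → run A
t=6: ready={A,F,G,H} → run A
t=7: ready={F,G,H} → run F
t=8: ready={F,G,H} → run F
t=9: ready={F,G,H} → run F
t=10: ready={F,G,H} → run F
t=11: ready={G,H} → run G
t=12: ready={G,H} → run G
t=13: ready={G,H} → run G
t=14: ready={G,H} → run G
t=15: ready={H} → run H
t=16: ready={H} → run H
t=17: ready={H} → run H
t=18: (idle)
t=19: (idle)
t=20: (idle)
t=21: (idle)
t=22: (idle)
t=23: (idle)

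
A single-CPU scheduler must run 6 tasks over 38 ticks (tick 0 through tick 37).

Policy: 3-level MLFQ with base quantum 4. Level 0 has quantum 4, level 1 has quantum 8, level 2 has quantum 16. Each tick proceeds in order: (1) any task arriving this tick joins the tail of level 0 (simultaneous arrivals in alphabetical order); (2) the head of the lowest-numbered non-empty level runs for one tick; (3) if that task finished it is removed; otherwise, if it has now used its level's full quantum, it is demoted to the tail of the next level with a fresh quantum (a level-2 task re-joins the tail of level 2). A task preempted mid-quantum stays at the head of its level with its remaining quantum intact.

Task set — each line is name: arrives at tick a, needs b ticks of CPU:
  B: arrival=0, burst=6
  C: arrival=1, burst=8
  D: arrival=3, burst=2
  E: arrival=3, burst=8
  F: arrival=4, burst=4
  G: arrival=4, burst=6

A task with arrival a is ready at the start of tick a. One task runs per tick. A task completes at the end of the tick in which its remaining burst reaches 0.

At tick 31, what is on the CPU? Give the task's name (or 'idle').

running at tick 31 = E

t=0: L0/L1/L2 = B/-/- → run B
t=1: L0/L1/L2 = BC/-/- → run B
t=2: L0/L1/L2 = BC/-/- → run B
t=3: L0/L1/L2 = BCDE/-/- → run B
t=4: L0/L1/L2 = CDEFG/B/- → run C
t=5: L0/L1/L2 = CDEFG/B/- → run C
t=6: L0/L1/L2 = CDEFG/B/- → run C
t=7: L0/L1/L2 = CDEFG/B/- → run C
t=8: L0/L1/L2 = DEFG/BC/- → run D
t=9: L0/L1/L2 = DEFG/BC/- → run D
t=10: L0/L1/L2 = EFG/BC/- → run E
t=11: L0/L1/L2 = EFG/BC/- → run E
t=12: L0/L1/L2 = EFG/BC/- → run E
t=13: L0/L1/L2 = EFG/BC/- → run E
t=14: L0/L1/L2 = FG/BCE/- → run F
t=15: L0/L1/L2 = FG/BCE/- → run F
t=16: L0/L1/L2 = FG/BCE/- → run F
t=17: L0/L1/L2 = FG/BCE/- → run F
t=18: L0/L1/L2 = G/BCE/- → run G
t=19: L0/L1/L2 = G/BCE/- → run G
t=20: L0/L1/L2 = G/BCE/- → run G
t=21: L0/L1/L2 = G/BCE/- → run G
t=22: L0/L1/L2 = -/BCEG/- → run B
t=23: L0/L1/L2 = -/BCEG/- → run B
t=24: L0/L1/L2 = -/CEG/- → run C
t=25: L0/L1/L2 = -/CEG/- → run C
t=26: L0/L1/L2 = -/CEG/- → run C
t=27: L0/L1/L2 = -/CEG/- → run C
t=28: L0/L1/L2 = -/EG/- → run E
t=29: L0/L1/L2 = -/EG/- → run E
t=30: L0/L1/L2 = -/EG/- → run E
t=31: L0/L1/L2 = -/EG/- → run E
t=32: L0/L1/L2 = -/G/- → run G
t=33: L0/L1/L2 = -/G/- → run G
t=34: (idle)
t=35: (idle)
t=36: (idle)
t=37: (idle)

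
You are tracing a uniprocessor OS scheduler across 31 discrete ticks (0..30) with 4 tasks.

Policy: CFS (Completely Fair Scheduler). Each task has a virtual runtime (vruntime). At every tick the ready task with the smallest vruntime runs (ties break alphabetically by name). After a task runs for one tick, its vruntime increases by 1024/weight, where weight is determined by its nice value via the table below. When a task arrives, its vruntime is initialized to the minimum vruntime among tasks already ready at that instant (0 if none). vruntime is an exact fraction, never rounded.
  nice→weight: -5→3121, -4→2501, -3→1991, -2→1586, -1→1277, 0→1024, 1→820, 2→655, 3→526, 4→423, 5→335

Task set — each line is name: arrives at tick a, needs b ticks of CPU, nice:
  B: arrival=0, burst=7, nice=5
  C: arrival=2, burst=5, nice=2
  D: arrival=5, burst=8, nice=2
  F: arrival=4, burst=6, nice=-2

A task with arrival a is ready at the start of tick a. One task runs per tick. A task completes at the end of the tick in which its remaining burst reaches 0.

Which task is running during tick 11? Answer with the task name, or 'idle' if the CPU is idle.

t=0: vr[B=0] → run B
t=1: vr[B=1024/335] → run B
t=2: vr[B=2048/335 C=2048/335] → run B
t=3: vr[B=3072/335 C=2048/335] → run C
t=4: vr[B=3072/335 C=336896/43885 F=336896/43885] → run C
t=5: vr[B=3072/335 C=405504/43885 D=336896/43885 F=336896/43885] → run D
t=6: vr[B=3072/335 C=405504/43885 D=405504/43885 F=336896/43885] → run F
t=7: vr[B=3072/335 C=405504/43885 D=405504/43885 F=289627648/34800805] → run F
t=8: vr[B=3072/335 C=405504/43885 D=405504/43885 F=312096768/34800805] → run F
t=9: vr[B=3072/335 C=405504/43885 D=405504/43885 F=334565888/34800805] → run B
t=10: vr[B=4096/335 C=405504/43885 D=405504/43885 F=334565888/34800805] → run C
t=11: vr[B=4096/335 C=474112/43885 D=405504/43885 F=334565888/34800805] → run D
t=12: vr[B=4096/335 C=474112/43885 D=474112/43885 F=334565888/34800805] → run F
t=13: vr[B=4096/335 C=474112/43885 D=474112/43885 F=357035008/34800805] → run F
t=14: vr[B=4096/335 C=474112/43885 D=474112/43885 F=379504128/34800805] → run C
t=15: vr[B=4096/335 C=108544/8777 D=474112/43885 F=379504128/34800805] → run D
t=16: vr[B=4096/335 C=108544/8777 D=108544/8777 F=379504128/34800805] → run F
t=17: vr[B=4096/335 C=108544/8777 D=108544/8777] → run B
t=18: vr[B=1024/67 C=108544/8777 D=108544/8777] → run C
t=19: vr[B=1024/67 D=108544/8777] → run D
t=20: vr[B=1024/67 D=611328/43885] → run D
t=21: vr[B=1024/67 D=679936/43885] → run B
t=22: vr[B=6144/335 D=679936/43885] → run D
t=23: vr[B=6144/335 D=748544/43885] → run D
t=24: vr[B=6144/335 D=817152/43885] → run B
t=25: vr[D=817152/43885] → run D
t=26: (idle)
t=27: (idle)
t=28: (idle)
t=29: (idle)
t=30: (idle)

running at tick 11 = D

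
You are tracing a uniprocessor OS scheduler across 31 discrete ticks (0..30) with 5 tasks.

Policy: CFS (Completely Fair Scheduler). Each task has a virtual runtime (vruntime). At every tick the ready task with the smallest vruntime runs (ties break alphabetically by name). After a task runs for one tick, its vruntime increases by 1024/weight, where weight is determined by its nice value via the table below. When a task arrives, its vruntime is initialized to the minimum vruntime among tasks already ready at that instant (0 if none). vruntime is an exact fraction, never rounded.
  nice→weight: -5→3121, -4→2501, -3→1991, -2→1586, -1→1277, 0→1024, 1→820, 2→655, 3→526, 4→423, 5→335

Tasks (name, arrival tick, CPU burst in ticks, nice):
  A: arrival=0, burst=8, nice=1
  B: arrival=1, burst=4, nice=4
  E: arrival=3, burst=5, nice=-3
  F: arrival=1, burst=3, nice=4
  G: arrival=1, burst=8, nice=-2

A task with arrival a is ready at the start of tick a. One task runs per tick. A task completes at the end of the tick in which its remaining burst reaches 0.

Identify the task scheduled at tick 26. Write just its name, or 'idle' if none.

t=0: vr[A=0] → run A
t=1: vr[A=256/205 B=256/205 F=256/205 G=256/205] → run A
t=2: vr[A=512/205 B=256/205 F=256/205 G=256/205] → run B
t=3: vr[A=512/205 B=318208/86715 E=256/205 F=256/205 G=256/205] → run E
t=4: vr[A=512/205 B=318208/86715 E=719616/408155 F=256/205 G=256/205] → run F
t=5: vr[A=512/205 B=318208/86715 E=719616/408155 F=318208/86715 G=256/205] → run G
t=6: vr[A=512/205 B=318208/86715 E=719616/408155 F=318208/86715 G=307968/162565] → run E
t=7: vr[A=512/205 B=318208/86715 E=929536/408155 F=318208/86715 G=307968/162565] → run G
t=8: vr[A=512/205 B=318208/86715 E=929536/408155 F=318208/86715 G=412928/162565] → run E
t=9: vr[A=512/205 B=318208/86715 E=1139456/408155 F=318208/86715 G=412928/162565] → run A
t=10: vr[A=768/205 B=318208/86715 E=1139456/408155 F=318208/86715 G=412928/162565] → run G
t=11: vr[A=768/205 B=318208/86715 E=1139456/408155 F=318208/86715 G=517888/162565] → run E
t=12: vr[A=768/205 B=318208/86715 E=1349376/408155 F=318208/86715 G=517888/162565] → run G
t=13: vr[A=768/205 B=318208/86715 E=1349376/408155 F=318208/86715 G=622848/162565] → run E
t=14: vr[A=768/205 B=318208/86715 F=318208/86715 G=622848/162565] → run B
t=15: vr[A=768/205 B=528128/86715 F=318208/86715 G=622848/162565] → run F
t=16: vr[A=768/205 B=528128/86715 F=528128/86715 G=622848/162565] → run A
t=17: vr[A=1024/205 B=528128/86715 F=528128/86715 G=622848/162565] → run G
t=18: vr[A=1024/205 B=528128/86715 F=528128/86715 G=727808/162565] → run G
t=19: vr[A=1024/205 B=528128/86715 F=528128/86715 G=832768/162565] → run A
t=20: vr[A=256/41 B=528128/86715 F=528128/86715 G=832768/162565] → run G
t=21: vr[A=256/41 B=528128/86715 F=528128/86715 G=937728/162565] → run G
t=22: vr[A=256/41 B=528128/86715 F=528128/86715] → run B
t=23: vr[A=256/41 B=246016/28905 F=528128/86715] → run F
t=24: vr[A=256/41 B=246016/28905] → run A
t=25: vr[A=1536/205 B=246016/28905] → run A
t=26: vr[A=1792/205 B=246016/28905] → run B
t=27: vr[A=1792/205] → run A
t=28: (idle)
t=29: (idle)
t=30: (idle)

running at tick 26 = B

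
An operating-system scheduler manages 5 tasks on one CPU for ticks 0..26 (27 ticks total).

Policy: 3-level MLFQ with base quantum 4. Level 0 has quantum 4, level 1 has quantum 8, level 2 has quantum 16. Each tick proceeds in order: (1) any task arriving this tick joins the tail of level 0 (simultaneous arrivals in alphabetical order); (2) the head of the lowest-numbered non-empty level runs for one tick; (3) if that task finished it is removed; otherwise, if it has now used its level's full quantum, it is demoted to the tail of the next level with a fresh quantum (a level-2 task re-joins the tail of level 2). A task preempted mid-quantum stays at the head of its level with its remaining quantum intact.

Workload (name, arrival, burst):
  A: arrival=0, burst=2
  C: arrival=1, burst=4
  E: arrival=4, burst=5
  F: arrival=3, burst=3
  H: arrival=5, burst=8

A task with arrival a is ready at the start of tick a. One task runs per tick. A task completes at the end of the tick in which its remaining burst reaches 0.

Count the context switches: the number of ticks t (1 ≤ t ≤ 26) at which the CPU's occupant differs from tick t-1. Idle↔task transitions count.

context switches = 7

t=0: L0/L1/L2 = A/-/- → run A
t=1: L0/L1/L2 = AC/-/- → run A
t=2: L0/L1/L2 = C/-/- → run C
t=3: L0/L1/L2 = CF/-/- → run C
t=4: L0/L1/L2 = CFE/-/- → run C
t=5: L0/L1/L2 = CFEH/-/- → run C
t=6: L0/L1/L2 = FEH/-/- → run F
t=7: L0/L1/L2 = FEH/-/- → run F
t=8: L0/L1/L2 = FEH/-/- → run F
t=9: L0/L1/L2 = EH/-/- → run E
t=10: L0/L1/L2 = EH/-/- → run E
t=11: L0/L1/L2 = EH/-/- → run E
t=12: L0/L1/L2 = EH/-/- → run E
t=13: L0/L1/L2 = H/E/- → run H
t=14: L0/L1/L2 = H/E/- → run H
t=15: L0/L1/L2 = H/E/- → run H
t=16: L0/L1/L2 = H/E/- → run H
t=17: L0/L1/L2 = -/EH/- → run E
t=18: L0/L1/L2 = -/H/- → run H
t=19: L0/L1/L2 = -/H/- → run H
t=20: L0/L1/L2 = -/H/- → run H
t=21: L0/L1/L2 = -/H/- → run H
t=22: (idle)
t=23: (idle)
t=24: (idle)
t=25: (idle)
t=26: (idle)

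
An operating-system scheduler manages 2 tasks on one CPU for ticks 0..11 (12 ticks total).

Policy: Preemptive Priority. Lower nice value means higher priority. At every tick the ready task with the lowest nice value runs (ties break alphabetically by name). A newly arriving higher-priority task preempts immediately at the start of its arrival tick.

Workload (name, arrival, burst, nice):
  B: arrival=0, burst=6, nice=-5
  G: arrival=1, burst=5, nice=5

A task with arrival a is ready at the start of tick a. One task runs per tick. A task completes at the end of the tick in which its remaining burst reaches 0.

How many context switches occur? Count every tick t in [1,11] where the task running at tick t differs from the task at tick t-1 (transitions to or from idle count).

context switches = 2

t=0: ready={B} → run B
t=1: ready={B,G} → run B
t=2: ready={B,G} → run B
t=3: ready={B,G} → run B
t=4: ready={B,G} → run B
t=5: ready={B,G} → run B
t=6: ready={G} → run G
t=7: ready={G} → run G
t=8: ready={G} → run G
t=9: ready={G} → run G
t=10: ready={G} → run G
t=11: (idle)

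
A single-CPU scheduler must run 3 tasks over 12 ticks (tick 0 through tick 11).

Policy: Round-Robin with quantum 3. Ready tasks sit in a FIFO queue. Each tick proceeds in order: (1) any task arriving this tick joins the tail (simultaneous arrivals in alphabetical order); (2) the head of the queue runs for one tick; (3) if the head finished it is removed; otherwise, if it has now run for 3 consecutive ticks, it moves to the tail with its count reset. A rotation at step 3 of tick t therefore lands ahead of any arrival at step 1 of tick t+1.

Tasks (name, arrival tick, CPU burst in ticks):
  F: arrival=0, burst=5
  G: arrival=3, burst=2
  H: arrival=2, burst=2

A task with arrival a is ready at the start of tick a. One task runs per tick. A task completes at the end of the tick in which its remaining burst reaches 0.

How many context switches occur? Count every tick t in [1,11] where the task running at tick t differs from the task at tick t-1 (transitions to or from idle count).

context switches = 4

t=0: queue=[F] q_used=0 → run F
t=1: queue=[F] q_used=1 → run F
t=2: queue=[F,H] q_used=2 → run F
t=3: queue=[H,F,G] q_used=0 → run H
t=4: queue=[H,F,G] q_used=1 → run H
t=5: queue=[F,G] q_used=0 → run F
t=6: queue=[F,G] q_used=1 → run F
t=7: queue=[G] q_used=0 → run G
t=8: queue=[G] q_used=1 → run G
t=9: (idle)
t=10: (idle)
t=11: (idle)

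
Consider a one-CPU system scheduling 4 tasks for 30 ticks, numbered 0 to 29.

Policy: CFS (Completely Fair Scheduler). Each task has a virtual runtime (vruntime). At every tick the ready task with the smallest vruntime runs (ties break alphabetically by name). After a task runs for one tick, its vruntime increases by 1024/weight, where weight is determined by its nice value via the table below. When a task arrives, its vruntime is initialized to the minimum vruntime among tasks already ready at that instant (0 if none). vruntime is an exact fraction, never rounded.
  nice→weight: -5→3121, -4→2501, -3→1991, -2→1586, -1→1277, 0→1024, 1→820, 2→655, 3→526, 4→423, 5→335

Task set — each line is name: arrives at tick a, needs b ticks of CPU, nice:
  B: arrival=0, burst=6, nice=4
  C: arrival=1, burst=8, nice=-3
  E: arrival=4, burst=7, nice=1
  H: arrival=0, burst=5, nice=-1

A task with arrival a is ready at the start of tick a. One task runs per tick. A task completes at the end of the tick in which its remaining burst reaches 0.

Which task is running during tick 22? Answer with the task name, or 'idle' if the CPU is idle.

running at tick 22 = B

t=0: vr[B=0 H=0] → run B
t=1: vr[B=1024/423 C=0 H=0] → run C
t=2: vr[B=1024/423 C=1024/1991 H=0] → run H
t=3: vr[B=1024/423 C=1024/1991 H=1024/1277] → run C
t=4: vr[B=1024/423 C=2048/1991 E=1024/1277 H=1024/1277] → run E
t=5: vr[B=1024/423 C=2048/1991 E=536832/261785 H=1024/1277] → run H
t=6: vr[B=1024/423 C=2048/1991 E=536832/261785 H=2048/1277] → run C
t=7: vr[B=1024/423 C=3072/1991 E=536832/261785 H=2048/1277] → run C
t=8: vr[B=1024/423 C=4096/1991 E=536832/261785 H=2048/1277] → run H
t=9: vr[B=1024/423 C=4096/1991 E=536832/261785 H=3072/1277] → run E
t=10: vr[B=1024/423 C=4096/1991 E=863744/261785 H=3072/1277] → run C
t=11: vr[B=1024/423 C=5120/1991 E=863744/261785 H=3072/1277] → run H
t=12: vr[B=1024/423 C=5120/1991 E=863744/261785 H=4096/1277] → run B
t=13: vr[B=2048/423 C=5120/1991 E=863744/261785 H=4096/1277] → run C
t=14: vr[B=2048/423 C=6144/1991 E=863744/261785 H=4096/1277] → run C
t=15: vr[B=2048/423 C=7168/1991 E=863744/261785 H=4096/1277] → run H
t=16: vr[B=2048/423 C=7168/1991 E=863744/261785] → run E
t=17: vr[B=2048/423 C=7168/1991 E=1190656/261785] → run C
t=18: vr[B=2048/423 E=1190656/261785] → run E
t=19: vr[B=2048/423 E=1517568/261785] → run B
t=20: vr[B=1024/141 E=1517568/261785] → run E
t=21: vr[B=1024/141 E=368896/52357] → run E
t=22: vr[B=1024/141 E=2171392/261785] → run B
t=23: vr[B=4096/423 E=2171392/261785] → run E
t=24: vr[B=4096/423] → run B
t=25: vr[B=5120/423] → run B
t=26: (idle)
t=27: (idle)
t=28: (idle)
t=29: (idle)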